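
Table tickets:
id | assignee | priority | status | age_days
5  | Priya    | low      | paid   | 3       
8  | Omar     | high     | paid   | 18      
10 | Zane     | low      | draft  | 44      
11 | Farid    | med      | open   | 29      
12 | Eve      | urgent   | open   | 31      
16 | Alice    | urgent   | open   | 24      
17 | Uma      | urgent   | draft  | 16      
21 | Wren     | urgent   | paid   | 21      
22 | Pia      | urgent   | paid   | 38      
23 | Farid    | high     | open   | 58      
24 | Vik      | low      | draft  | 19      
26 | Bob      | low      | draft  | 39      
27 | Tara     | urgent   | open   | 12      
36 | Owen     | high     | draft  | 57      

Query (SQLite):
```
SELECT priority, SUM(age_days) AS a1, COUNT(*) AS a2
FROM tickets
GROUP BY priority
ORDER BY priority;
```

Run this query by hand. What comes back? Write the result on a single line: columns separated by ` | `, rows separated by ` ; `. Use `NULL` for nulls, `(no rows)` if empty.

high | 133 | 3 ; low | 105 | 4 ; med | 29 | 1 ; urgent | 142 | 6

Group tickets by priority.
Per group compute: SUM(age_days), COUNT(*).
  high: ids {8, 23, 36} → SUM(age_days)=133, COUNT(*)=3
  low: ids {5, 10, 24, 26} → SUM(age_days)=105, COUNT(*)=4
  med: ids {11} → SUM(age_days)=29, COUNT(*)=1
  urgent: ids {12, 16, 17, 21, 22, 27} → SUM(age_days)=142, COUNT(*)=6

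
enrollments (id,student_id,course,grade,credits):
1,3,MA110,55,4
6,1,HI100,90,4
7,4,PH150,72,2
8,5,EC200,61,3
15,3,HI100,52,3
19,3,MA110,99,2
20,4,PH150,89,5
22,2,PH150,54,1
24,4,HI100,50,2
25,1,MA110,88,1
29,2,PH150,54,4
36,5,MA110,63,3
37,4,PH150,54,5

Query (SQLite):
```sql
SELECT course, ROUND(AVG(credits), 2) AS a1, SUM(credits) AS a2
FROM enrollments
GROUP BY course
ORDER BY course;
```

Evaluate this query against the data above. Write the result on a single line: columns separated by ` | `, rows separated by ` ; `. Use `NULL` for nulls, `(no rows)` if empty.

Group enrollments by course.
Per group compute: ROUND(AVG(credits), 2), SUM(credits).
  EC200: ids {8} → ROUND(AVG(credits), 2)=3, SUM(credits)=3
  HI100: ids {6, 15, 24} → ROUND(AVG(credits), 2)=3, SUM(credits)=9
  MA110: ids {1, 19, 25, 36} → ROUND(AVG(credits), 2)=2.5, SUM(credits)=10
  PH150: ids {7, 20, 22, 29, 37} → ROUND(AVG(credits), 2)=3.4, SUM(credits)=17

EC200 | 3 | 3 ; HI100 | 3 | 9 ; MA110 | 2.5 | 10 ; PH150 | 3.4 | 17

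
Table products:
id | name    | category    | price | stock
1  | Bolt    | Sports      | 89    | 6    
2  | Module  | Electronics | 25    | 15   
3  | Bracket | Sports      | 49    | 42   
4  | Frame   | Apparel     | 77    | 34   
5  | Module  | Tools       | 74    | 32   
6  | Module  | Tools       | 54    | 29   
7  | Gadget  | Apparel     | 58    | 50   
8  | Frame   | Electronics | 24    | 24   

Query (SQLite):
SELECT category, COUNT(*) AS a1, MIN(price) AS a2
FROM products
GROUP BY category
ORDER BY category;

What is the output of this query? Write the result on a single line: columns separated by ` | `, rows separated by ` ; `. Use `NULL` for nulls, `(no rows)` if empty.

Apparel | 2 | 58 ; Electronics | 2 | 24 ; Sports | 2 | 49 ; Tools | 2 | 54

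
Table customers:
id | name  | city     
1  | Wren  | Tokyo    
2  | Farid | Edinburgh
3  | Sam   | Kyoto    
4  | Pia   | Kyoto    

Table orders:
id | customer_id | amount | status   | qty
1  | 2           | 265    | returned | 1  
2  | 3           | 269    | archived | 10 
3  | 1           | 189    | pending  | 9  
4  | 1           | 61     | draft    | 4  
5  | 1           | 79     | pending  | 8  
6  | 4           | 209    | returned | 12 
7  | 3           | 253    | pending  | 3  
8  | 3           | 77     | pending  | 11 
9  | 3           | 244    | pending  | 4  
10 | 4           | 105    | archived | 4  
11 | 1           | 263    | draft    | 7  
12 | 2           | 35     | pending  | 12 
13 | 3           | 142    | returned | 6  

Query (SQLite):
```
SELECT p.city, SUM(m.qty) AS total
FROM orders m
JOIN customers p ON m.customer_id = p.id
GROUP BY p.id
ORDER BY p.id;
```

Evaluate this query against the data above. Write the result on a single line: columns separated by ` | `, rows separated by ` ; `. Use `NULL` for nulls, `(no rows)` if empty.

Tokyo | 28 ; Edinburgh | 13 ; Kyoto | 34 ; Kyoto | 16

Join each orders row to its customers via customer_id.
Group joined rows by customers.id; compute SUM(m.qty) per group.
  1: ids {3, 4, 5, 11} → SUM(m.qty)=28
  2: ids {1, 12} → SUM(m.qty)=13
  3: ids {2, 7, 8, 9, 13} → SUM(m.qty)=34
  4: ids {6, 10} → SUM(m.qty)=16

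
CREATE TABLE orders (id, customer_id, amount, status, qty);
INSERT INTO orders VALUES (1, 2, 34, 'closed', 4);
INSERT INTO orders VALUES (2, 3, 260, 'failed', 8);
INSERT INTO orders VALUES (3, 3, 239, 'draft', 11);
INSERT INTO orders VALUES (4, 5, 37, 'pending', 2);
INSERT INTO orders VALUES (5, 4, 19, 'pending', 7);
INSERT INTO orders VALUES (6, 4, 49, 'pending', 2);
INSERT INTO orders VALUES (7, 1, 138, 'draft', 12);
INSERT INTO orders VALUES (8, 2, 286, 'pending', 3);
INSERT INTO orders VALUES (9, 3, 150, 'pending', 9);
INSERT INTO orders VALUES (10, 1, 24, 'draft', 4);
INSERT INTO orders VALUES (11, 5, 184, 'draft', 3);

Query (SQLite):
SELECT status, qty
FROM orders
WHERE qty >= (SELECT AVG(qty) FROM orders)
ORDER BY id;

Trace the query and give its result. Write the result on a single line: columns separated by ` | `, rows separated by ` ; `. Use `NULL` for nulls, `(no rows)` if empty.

Scalar subquery: AVG(qty) over all orders rows = 5.909091 (≈; comparison uses full precision).
Keep rows where qty >= that value.

failed | 8 ; draft | 11 ; pending | 7 ; draft | 12 ; pending | 9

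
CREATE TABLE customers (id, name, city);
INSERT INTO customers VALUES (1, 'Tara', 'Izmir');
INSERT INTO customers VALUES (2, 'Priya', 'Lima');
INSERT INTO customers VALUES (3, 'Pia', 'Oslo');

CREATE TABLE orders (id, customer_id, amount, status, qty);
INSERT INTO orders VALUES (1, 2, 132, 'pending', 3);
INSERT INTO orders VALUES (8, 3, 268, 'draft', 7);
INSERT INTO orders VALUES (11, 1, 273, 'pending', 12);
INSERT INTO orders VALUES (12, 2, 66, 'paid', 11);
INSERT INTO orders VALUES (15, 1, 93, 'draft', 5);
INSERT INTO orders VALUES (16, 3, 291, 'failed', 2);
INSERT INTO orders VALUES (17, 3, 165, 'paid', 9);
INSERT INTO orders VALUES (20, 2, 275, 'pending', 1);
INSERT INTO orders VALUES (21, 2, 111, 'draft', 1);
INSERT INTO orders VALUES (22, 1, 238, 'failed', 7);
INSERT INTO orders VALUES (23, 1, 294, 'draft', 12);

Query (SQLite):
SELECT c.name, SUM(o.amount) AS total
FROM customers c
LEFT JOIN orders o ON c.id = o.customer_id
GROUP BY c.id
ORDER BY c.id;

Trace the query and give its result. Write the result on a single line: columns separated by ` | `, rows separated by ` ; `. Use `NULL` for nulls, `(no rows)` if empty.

Tara | 898 ; Priya | 584 ; Pia | 724

LEFT JOIN keeps every customers row; unmatched ones get NULL for orders columns.
Group by customers.id and compute SUM(o.amount). SUM over an all-NULL group is NULL.
  1: ids {11, 15, 22, 23} → SUM(o.amount)=898
  2: ids {1, 12, 20, 21} → SUM(o.amount)=584
  3: ids {8, 16, 17} → SUM(o.amount)=724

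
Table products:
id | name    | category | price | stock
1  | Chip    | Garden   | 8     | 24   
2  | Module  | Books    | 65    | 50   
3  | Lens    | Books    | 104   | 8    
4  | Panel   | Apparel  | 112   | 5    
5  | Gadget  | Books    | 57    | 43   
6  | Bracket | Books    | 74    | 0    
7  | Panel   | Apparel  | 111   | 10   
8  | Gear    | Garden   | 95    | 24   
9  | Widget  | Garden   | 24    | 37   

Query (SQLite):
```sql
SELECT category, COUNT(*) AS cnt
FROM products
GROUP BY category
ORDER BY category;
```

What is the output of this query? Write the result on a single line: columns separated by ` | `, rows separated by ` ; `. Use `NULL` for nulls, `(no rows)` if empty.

Apparel | 2 ; Books | 4 ; Garden | 3

Partition products by category; compute COUNT(*) within each group.
  Apparel: ids {4, 7} → COUNT(*)=2
  Books: ids {2, 3, 5, 6} → COUNT(*)=4
  Garden: ids {1, 8, 9} → COUNT(*)=3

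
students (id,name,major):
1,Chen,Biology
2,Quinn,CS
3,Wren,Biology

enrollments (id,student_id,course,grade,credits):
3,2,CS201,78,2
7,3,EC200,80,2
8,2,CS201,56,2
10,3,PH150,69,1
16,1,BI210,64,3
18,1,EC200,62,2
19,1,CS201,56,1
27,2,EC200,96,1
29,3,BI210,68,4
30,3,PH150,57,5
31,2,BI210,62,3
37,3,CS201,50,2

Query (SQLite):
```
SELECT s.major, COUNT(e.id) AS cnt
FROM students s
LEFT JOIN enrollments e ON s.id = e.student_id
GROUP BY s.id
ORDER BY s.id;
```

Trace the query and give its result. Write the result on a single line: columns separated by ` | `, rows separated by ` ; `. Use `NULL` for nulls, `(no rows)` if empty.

LEFT JOIN keeps every students row; unmatched ones get NULL for enrollments columns.
Group by students.id and compute COUNT(e.id). COUNT(col) of an all-NULL group is 0.
  1: ids {16, 18, 19} → COUNT(e.id)=3
  2: ids {3, 8, 27, 31} → COUNT(e.id)=4
  3: ids {7, 10, 29, 30, 37} → COUNT(e.id)=5

Biology | 3 ; CS | 4 ; Biology | 5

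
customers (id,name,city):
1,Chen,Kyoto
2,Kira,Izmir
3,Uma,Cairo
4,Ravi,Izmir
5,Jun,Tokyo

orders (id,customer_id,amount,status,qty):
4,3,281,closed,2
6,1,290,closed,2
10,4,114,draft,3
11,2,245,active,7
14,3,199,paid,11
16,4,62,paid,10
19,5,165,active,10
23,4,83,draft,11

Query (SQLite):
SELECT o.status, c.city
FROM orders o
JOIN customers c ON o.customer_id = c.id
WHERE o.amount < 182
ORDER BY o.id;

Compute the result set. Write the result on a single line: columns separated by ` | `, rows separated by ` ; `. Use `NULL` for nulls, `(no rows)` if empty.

draft | Izmir ; paid | Izmir ; active | Tokyo ; draft | Izmir

Each orders row matches the customers row where customer_id = customers.id.
Then keep rows with o.amount < 182.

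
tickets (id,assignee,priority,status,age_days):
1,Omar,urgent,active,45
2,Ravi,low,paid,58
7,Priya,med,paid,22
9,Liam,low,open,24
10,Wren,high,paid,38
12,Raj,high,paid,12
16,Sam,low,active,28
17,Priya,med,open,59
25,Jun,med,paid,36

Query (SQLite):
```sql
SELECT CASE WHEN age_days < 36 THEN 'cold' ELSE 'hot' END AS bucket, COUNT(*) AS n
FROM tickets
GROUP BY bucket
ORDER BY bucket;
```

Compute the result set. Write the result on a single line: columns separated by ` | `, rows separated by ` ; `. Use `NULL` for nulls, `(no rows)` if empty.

Bucket rows by age_days < 36 → 'cold' else 'hot'; count each bucket.

cold | 4 ; hot | 5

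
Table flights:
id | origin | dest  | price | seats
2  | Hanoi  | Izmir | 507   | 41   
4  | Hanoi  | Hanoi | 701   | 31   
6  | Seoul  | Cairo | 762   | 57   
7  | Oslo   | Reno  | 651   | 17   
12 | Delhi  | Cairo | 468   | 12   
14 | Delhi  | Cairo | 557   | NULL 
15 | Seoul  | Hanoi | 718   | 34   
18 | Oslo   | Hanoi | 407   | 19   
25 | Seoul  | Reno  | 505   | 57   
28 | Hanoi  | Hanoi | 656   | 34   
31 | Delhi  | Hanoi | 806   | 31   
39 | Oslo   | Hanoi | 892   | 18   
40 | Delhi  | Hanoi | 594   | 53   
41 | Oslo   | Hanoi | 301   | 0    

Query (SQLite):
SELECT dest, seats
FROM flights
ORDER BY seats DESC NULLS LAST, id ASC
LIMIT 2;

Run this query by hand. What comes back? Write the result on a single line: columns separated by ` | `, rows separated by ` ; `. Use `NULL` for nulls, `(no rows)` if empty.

Cairo | 57 ; Reno | 57

Sort by seats desc, tiebreak id asc: (57, id=6), (57, id=25), (53, id=40), (41, id=2), (34, id=15) …. Take first 2.
NULLS LAST: NULL seats rows go after all non-NULL rows (among themselves ordered by id asc).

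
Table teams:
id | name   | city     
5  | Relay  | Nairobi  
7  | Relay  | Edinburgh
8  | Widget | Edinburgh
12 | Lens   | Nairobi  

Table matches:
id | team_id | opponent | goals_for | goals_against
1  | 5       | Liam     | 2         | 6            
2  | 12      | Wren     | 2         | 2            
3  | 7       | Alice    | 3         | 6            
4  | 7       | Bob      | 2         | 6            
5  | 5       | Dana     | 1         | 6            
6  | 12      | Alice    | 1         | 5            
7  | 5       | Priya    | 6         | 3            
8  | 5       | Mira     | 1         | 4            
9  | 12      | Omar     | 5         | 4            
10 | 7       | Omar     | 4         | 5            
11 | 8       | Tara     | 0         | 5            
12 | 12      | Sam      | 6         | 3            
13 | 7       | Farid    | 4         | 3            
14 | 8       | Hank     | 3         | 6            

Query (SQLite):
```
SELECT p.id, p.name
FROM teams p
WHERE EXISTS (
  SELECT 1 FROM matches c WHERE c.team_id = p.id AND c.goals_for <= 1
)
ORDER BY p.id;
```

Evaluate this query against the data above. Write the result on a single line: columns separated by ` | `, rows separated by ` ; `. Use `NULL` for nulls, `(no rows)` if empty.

For each teams row, check whether any matches with matching team_id has goals_for <= 1.
Keep rows where that is true.

5 | Relay ; 8 | Widget ; 12 | Lens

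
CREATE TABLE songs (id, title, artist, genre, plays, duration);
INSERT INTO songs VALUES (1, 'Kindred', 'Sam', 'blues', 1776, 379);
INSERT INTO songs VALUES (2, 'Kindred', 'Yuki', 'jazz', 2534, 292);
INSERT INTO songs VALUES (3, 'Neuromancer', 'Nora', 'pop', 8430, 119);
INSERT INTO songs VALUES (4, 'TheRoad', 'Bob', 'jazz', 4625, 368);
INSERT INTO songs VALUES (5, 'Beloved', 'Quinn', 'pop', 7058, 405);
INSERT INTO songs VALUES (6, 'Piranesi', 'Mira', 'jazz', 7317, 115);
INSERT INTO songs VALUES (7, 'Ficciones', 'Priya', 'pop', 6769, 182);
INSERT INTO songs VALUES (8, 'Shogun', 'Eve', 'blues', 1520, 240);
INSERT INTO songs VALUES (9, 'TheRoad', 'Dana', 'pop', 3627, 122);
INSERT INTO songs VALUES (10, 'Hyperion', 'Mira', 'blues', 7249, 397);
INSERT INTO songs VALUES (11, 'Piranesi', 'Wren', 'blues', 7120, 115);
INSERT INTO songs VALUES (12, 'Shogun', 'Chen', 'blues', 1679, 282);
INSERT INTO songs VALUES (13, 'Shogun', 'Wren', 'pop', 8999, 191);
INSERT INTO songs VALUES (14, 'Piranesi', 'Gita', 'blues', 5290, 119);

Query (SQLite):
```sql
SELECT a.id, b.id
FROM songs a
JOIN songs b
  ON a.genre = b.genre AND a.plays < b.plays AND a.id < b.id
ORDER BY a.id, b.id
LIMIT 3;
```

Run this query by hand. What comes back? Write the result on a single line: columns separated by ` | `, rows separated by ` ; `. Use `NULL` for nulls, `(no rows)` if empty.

Pairs (a,b) with same genre, a.plays < b.plays, a.id < b.id.
genre groups: blues:{1,8,10,11,12,14} jazz:{2,4,6} pop:{3,5,7,9,13}
Ordered by (a.id, b.id); first 3.

1 | 10 ; 1 | 11 ; 1 | 14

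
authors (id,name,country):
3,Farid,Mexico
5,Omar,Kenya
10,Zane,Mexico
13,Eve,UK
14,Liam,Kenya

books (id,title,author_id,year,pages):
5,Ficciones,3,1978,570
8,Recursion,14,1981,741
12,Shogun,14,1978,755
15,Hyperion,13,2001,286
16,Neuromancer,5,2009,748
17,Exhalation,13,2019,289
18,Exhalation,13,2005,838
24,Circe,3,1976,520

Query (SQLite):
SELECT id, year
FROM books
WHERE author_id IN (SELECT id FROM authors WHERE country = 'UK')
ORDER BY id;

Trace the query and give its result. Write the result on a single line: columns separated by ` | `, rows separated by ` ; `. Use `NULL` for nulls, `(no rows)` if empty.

15 | 2001 ; 17 | 2019 ; 18 | 2005

Inner query: authors.id where country = 'UK'.
Outer: keep books rows whose author_id is in that set.
Inner query → {13}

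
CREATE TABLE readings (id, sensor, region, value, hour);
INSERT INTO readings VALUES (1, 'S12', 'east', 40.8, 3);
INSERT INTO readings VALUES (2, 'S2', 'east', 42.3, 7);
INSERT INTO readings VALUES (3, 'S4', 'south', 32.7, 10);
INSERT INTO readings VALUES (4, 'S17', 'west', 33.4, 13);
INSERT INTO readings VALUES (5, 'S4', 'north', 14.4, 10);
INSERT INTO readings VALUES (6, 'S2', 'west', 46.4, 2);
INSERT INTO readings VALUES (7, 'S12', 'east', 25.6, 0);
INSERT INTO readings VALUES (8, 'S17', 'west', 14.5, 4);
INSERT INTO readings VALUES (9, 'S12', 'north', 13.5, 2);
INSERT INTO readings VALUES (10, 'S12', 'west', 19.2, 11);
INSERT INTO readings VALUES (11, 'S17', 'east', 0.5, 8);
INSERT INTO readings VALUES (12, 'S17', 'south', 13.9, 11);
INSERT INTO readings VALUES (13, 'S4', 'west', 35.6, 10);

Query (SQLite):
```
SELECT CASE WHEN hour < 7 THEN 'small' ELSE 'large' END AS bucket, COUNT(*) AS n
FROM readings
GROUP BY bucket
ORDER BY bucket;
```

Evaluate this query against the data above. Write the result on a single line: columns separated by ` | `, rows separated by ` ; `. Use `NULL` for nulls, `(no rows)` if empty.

large | 8 ; small | 5

Bucket rows by hour < 7 → 'small' else 'large'; count each bucket.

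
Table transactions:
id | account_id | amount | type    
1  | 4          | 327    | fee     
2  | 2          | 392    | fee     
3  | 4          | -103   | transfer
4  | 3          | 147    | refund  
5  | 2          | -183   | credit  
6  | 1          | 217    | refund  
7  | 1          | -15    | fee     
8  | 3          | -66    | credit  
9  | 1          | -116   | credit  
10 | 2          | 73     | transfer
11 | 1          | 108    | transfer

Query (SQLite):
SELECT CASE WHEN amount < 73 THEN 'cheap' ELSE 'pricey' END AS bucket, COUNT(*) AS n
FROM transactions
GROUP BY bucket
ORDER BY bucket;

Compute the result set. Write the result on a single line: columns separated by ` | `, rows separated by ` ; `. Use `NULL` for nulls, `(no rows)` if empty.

cheap | 5 ; pricey | 6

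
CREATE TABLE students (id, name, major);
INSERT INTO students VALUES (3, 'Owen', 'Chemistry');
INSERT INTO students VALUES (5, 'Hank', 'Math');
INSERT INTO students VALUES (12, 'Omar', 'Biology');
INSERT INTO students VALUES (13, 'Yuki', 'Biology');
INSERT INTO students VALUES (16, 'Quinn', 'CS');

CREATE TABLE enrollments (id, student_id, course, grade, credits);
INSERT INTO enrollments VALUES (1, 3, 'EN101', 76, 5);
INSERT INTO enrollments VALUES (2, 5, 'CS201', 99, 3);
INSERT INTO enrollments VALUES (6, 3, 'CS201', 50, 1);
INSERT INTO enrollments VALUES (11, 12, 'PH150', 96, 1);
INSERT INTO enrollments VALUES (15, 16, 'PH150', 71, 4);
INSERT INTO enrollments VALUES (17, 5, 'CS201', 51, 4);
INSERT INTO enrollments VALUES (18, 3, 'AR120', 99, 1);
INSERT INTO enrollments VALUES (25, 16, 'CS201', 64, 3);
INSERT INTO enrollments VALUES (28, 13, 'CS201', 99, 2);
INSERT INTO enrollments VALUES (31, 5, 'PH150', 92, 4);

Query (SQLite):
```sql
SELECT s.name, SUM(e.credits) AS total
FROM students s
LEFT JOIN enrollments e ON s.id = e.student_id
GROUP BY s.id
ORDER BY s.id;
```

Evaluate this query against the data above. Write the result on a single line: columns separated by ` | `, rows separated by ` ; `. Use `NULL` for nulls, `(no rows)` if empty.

LEFT JOIN keeps every students row; unmatched ones get NULL for enrollments columns.
Group by students.id and compute SUM(e.credits). SUM over an all-NULL group is NULL.
  3: ids {1, 6, 18} → SUM(e.credits)=7
  5: ids {2, 17, 31} → SUM(e.credits)=11
  12: ids {11} → SUM(e.credits)=1
  13: ids {28} → SUM(e.credits)=2
  16: ids {15, 25} → SUM(e.credits)=7

Owen | 7 ; Hank | 11 ; Omar | 1 ; Yuki | 2 ; Quinn | 7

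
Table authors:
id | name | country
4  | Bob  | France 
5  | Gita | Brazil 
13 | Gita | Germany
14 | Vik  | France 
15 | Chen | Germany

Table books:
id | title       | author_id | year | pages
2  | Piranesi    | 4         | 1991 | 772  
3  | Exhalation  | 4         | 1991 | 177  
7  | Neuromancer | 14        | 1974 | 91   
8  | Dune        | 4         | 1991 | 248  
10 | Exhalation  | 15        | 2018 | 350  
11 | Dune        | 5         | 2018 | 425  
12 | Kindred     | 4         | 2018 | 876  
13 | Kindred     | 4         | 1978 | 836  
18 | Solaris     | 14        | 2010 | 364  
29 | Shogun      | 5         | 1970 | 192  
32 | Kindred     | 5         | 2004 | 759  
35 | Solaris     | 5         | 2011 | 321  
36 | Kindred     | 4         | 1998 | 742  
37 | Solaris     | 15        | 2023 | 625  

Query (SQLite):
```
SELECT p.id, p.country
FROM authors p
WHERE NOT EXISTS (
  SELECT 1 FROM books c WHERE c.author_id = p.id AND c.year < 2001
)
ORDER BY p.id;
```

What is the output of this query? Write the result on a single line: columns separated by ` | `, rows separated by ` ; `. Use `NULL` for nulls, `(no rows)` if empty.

13 | Germany ; 15 | Germany

For each authors row, check whether any books with matching author_id has year < 2001.
Keep rows where that is false.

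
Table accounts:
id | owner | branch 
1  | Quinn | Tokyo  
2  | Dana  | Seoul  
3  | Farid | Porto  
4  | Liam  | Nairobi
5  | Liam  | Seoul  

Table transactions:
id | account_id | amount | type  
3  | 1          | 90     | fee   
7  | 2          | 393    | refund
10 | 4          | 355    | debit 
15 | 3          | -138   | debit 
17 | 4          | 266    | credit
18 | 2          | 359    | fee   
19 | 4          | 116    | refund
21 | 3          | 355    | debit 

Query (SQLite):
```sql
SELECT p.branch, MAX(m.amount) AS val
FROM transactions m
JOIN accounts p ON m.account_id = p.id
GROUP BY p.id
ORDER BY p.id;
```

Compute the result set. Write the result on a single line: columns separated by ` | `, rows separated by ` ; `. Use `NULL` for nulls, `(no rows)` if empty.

Tokyo | 90 ; Seoul | 393 ; Porto | 355 ; Nairobi | 355

Join each transactions row to its accounts via account_id.
Group joined rows by accounts.id; compute MAX(m.amount) per group.
  1: ids {3} → MAX(m.amount)=90
  2: ids {7, 18} → MAX(m.amount)=393
  3: ids {15, 21} → MAX(m.amount)=355
  4: ids {10, 17, 19} → MAX(m.amount)=355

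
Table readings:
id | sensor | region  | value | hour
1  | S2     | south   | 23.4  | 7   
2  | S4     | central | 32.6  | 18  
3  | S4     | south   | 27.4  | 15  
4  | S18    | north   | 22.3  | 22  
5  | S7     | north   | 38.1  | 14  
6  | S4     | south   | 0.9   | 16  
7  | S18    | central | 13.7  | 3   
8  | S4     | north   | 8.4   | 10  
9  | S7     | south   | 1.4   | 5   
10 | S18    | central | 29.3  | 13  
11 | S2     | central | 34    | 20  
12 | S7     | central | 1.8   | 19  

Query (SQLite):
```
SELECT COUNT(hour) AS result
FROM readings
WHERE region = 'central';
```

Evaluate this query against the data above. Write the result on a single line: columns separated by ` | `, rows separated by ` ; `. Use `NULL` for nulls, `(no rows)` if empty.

5

Rows where region='central' → hour values: [18, 3, 13, 20, 19].
COUNT(hour) counts non-NULL values → 5.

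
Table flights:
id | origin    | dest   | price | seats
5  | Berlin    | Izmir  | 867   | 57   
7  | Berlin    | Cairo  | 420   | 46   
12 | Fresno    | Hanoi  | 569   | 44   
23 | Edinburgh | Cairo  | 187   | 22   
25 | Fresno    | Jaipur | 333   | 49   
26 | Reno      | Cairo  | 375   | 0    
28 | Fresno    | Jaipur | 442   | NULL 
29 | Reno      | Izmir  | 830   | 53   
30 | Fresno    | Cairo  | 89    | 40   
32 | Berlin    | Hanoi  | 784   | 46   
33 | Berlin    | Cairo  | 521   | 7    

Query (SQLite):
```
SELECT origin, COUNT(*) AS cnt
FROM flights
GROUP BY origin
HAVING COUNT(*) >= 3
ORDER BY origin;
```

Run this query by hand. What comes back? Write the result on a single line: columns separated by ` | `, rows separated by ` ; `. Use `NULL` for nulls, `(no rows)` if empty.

Partition flights by origin; compute COUNT(*) within each group.
HAVING: keep groups with count ≥ 3.
  Berlin: ids {5, 7, 32, 33} → COUNT(*)=4
  Edinburgh: ids {23} → COUNT(*)=1
  Fresno: ids {12, 25, 28, 30} → COUNT(*)=4
  Reno: ids {26, 29} → COUNT(*)=2

Berlin | 4 ; Fresno | 4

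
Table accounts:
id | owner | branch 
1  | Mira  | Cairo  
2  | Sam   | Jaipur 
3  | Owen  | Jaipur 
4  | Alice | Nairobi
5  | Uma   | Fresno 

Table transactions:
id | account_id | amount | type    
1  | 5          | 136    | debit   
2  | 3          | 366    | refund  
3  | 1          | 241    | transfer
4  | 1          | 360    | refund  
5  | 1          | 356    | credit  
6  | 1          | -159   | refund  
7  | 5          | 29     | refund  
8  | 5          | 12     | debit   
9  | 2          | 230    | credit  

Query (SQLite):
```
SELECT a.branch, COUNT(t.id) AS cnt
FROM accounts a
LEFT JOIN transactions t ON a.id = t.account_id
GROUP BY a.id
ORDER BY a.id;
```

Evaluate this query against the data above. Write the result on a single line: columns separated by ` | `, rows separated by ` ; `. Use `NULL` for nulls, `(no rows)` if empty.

Cairo | 4 ; Jaipur | 1 ; Jaipur | 1 ; Nairobi | 0 ; Fresno | 3

LEFT JOIN keeps every accounts row; unmatched ones get NULL for transactions columns.
Group by accounts.id and compute COUNT(t.id). COUNT(col) of an all-NULL group is 0.
  1: ids {3, 4, 5, 6} → COUNT(t.id)=4
  2: ids {9} → COUNT(t.id)=1
  3: ids {2} → COUNT(t.id)=1
  4: ids {—} → COUNT(t.id)=0
  5: ids {1, 7, 8} → COUNT(t.id)=3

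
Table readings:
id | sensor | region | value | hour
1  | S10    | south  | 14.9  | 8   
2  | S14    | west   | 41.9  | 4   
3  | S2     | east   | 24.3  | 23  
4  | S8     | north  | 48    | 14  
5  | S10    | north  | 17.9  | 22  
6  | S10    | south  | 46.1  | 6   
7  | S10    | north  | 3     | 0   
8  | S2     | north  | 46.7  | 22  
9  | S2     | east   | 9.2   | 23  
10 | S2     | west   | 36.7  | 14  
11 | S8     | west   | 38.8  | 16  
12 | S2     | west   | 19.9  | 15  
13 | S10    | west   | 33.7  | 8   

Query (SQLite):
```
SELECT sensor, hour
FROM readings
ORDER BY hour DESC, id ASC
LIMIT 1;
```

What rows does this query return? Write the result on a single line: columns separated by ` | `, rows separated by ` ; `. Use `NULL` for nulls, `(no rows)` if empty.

S2 | 23

Sort by hour desc, tiebreak id asc: (23, id=3), (23, id=9), (22, id=5), (22, id=8) …. Take first 1.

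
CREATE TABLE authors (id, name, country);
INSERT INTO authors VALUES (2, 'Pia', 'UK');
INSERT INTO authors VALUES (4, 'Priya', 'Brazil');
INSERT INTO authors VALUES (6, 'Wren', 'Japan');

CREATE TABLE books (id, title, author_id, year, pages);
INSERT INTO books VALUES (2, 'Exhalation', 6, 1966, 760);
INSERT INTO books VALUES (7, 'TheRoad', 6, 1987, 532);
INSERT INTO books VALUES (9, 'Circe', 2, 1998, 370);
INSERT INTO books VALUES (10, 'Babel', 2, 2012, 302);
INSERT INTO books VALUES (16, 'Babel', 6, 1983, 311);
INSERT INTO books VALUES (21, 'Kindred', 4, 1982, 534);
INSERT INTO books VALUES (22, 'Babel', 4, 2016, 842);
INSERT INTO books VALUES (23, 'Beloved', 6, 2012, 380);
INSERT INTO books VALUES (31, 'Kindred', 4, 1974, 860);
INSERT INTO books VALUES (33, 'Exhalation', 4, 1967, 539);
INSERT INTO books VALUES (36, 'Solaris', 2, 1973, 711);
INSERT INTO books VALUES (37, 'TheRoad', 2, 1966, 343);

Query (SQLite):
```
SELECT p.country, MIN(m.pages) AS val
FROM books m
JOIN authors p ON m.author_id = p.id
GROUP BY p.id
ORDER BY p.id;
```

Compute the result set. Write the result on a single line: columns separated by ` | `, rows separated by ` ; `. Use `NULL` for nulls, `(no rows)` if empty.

Join each books row to its authors via author_id.
Group joined rows by authors.id; compute MIN(m.pages) per group.
  2: ids {9, 10, 36, 37} → MIN(m.pages)=302
  4: ids {21, 22, 31, 33} → MIN(m.pages)=534
  6: ids {2, 7, 16, 23} → MIN(m.pages)=311

UK | 302 ; Brazil | 534 ; Japan | 311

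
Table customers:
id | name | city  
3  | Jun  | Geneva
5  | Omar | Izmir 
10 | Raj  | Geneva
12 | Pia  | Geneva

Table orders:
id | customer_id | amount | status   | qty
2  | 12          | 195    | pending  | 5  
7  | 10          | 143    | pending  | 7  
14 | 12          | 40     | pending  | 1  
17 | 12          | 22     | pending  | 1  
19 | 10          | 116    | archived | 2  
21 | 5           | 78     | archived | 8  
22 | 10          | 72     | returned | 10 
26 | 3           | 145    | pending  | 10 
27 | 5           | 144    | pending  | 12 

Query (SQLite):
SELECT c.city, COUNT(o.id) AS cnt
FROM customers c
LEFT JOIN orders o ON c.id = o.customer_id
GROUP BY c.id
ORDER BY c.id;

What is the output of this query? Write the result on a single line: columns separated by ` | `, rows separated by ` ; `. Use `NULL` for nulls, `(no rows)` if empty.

LEFT JOIN keeps every customers row; unmatched ones get NULL for orders columns.
Group by customers.id and compute COUNT(o.id). COUNT(col) of an all-NULL group is 0.
  3: ids {26} → COUNT(o.id)=1
  5: ids {21, 27} → COUNT(o.id)=2
  10: ids {7, 19, 22} → COUNT(o.id)=3
  12: ids {2, 14, 17} → COUNT(o.id)=3

Geneva | 1 ; Izmir | 2 ; Geneva | 3 ; Geneva | 3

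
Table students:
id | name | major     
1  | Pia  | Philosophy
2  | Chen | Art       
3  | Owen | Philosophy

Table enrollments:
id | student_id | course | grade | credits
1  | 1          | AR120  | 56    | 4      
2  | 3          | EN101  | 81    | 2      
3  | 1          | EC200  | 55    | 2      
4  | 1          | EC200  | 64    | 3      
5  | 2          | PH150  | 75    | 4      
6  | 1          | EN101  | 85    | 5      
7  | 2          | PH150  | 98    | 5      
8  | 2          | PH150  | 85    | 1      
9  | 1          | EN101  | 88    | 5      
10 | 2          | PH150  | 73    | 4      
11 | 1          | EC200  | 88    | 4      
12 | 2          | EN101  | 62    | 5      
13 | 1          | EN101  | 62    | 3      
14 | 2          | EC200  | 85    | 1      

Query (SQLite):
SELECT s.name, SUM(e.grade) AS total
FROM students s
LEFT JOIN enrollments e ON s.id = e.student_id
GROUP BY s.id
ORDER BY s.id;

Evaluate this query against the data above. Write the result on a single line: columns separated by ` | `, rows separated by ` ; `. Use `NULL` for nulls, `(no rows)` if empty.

Pia | 498 ; Chen | 478 ; Owen | 81

LEFT JOIN keeps every students row; unmatched ones get NULL for enrollments columns.
Group by students.id and compute SUM(e.grade). SUM over an all-NULL group is NULL.
  1: ids {1, 3, 4, 6, 9, 11, 13} → SUM(e.grade)=498
  2: ids {5, 7, 8, 10, 12, 14} → SUM(e.grade)=478
  3: ids {2} → SUM(e.grade)=81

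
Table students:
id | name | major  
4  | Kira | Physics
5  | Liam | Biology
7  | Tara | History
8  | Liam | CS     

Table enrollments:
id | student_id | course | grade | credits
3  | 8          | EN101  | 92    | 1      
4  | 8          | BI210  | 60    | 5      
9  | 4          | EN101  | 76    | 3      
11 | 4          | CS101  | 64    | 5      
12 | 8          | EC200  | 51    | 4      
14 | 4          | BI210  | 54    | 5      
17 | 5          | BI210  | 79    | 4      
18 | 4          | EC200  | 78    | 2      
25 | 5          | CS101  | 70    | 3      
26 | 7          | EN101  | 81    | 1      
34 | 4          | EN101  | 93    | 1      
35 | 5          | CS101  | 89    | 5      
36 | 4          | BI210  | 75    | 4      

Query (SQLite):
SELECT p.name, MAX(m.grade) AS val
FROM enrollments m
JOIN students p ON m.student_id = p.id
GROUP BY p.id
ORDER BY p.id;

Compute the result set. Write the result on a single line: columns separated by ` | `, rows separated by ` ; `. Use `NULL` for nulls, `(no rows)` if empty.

Join each enrollments row to its students via student_id.
Group joined rows by students.id; compute MAX(m.grade) per group.
  4: ids {9, 11, 14, 18, 34, 36} → MAX(m.grade)=93
  5: ids {17, 25, 35} → MAX(m.grade)=89
  7: ids {26} → MAX(m.grade)=81
  8: ids {3, 4, 12} → MAX(m.grade)=92

Kira | 93 ; Liam | 89 ; Tara | 81 ; Liam | 92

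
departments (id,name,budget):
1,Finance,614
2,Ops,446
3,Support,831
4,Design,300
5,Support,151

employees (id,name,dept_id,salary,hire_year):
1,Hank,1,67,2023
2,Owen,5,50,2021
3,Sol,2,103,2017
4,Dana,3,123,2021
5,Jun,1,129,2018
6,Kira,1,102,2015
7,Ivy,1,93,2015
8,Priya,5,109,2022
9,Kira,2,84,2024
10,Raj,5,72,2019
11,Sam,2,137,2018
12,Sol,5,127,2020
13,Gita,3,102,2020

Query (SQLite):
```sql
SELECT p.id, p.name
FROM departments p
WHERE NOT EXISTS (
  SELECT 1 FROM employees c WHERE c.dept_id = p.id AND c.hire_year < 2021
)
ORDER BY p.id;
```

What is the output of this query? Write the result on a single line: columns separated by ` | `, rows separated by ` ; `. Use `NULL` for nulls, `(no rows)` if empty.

For each departments row, check whether any employees with matching dept_id has hire_year < 2021.
Keep rows where that is false.

4 | Design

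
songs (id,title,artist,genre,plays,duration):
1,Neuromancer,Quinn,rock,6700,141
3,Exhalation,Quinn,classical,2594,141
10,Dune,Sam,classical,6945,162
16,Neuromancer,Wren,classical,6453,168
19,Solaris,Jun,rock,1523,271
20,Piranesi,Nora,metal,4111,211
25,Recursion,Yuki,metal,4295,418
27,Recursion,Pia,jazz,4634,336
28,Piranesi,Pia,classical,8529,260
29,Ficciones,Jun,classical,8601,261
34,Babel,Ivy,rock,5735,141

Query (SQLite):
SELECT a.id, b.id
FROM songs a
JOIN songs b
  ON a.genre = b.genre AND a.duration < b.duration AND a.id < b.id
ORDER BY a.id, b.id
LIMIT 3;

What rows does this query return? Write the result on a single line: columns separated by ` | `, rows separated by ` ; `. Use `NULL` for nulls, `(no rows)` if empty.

1 | 19 ; 3 | 10 ; 3 | 16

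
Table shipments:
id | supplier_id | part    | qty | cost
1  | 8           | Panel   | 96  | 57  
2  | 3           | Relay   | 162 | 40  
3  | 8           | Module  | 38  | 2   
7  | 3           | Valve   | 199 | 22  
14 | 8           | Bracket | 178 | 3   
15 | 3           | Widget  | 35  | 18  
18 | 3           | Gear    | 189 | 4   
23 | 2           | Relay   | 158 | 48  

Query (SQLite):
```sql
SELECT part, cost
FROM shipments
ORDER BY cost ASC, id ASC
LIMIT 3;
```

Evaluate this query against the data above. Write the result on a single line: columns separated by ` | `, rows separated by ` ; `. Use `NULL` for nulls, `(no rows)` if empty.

Module | 2 ; Bracket | 3 ; Gear | 4

Sort by cost asc, tiebreak id asc: (2, id=3), (3, id=14), (4, id=18), (18, id=15), (22, id=7), (40, id=2) …. Take first 3.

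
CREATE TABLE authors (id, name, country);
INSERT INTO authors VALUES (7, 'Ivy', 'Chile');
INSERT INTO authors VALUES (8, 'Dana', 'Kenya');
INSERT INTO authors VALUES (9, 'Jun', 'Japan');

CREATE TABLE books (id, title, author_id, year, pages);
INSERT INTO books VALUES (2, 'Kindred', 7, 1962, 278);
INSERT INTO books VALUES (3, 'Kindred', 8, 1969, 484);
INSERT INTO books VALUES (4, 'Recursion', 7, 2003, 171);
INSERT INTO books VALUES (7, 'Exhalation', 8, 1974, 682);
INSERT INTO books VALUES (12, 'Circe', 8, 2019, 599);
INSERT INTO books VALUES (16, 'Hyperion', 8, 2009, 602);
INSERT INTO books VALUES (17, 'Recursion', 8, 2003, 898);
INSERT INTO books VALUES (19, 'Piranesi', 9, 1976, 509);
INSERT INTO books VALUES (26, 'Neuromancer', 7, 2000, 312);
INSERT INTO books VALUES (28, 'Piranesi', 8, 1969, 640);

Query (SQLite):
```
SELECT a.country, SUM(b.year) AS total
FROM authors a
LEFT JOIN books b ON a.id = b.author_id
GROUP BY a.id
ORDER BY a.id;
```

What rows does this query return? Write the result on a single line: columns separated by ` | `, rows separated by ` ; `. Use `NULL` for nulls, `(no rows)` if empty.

LEFT JOIN keeps every authors row; unmatched ones get NULL for books columns.
Group by authors.id and compute SUM(b.year). SUM over an all-NULL group is NULL.
  7: ids {2, 4, 26} → SUM(b.year)=5965
  8: ids {3, 7, 12, 16, 17, 28} → SUM(b.year)=11943
  9: ids {19} → SUM(b.year)=1976

Chile | 5965 ; Kenya | 11943 ; Japan | 1976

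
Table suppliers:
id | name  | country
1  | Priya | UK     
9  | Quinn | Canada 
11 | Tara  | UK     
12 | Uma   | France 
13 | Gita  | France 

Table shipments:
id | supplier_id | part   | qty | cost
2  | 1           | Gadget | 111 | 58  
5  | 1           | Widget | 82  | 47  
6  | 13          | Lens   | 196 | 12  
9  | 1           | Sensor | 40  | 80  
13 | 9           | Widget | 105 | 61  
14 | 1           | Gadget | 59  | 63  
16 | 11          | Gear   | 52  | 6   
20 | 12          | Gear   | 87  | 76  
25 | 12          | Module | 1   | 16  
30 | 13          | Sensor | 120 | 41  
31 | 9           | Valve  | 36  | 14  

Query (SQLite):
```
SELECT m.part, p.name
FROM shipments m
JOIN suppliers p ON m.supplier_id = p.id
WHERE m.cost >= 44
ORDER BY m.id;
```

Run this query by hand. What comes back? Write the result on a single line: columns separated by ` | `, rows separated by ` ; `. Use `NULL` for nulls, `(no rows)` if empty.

Gadget | Priya ; Widget | Priya ; Sensor | Priya ; Widget | Quinn ; Gadget | Priya ; Gear | Uma

Each shipments row matches the suppliers row where supplier_id = suppliers.id.
Then keep rows with m.cost >= 44.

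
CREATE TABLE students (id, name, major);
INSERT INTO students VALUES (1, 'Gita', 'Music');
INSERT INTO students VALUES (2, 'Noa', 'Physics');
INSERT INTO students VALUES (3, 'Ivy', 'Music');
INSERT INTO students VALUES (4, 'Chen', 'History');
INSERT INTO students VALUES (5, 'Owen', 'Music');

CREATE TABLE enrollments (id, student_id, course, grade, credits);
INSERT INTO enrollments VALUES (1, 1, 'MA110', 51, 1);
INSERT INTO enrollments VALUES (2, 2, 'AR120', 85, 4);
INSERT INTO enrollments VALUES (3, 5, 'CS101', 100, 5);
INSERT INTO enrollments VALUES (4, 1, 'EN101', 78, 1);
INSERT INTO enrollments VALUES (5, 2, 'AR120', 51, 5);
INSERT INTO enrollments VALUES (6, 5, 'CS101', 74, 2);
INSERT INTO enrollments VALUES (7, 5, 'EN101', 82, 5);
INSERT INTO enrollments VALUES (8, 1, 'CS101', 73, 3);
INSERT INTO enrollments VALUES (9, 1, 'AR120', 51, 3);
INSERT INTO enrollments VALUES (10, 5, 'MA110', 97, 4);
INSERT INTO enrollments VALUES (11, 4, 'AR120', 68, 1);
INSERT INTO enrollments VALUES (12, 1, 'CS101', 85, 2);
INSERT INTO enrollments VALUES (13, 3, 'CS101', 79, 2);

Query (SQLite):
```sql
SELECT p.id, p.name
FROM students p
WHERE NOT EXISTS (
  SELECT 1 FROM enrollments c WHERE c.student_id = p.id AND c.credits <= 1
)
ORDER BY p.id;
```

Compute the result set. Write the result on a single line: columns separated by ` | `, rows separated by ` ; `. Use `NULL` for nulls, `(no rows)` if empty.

2 | Noa ; 3 | Ivy ; 5 | Owen

For each students row, check whether any enrollments with matching student_id has credits <= 1.
Keep rows where that is false.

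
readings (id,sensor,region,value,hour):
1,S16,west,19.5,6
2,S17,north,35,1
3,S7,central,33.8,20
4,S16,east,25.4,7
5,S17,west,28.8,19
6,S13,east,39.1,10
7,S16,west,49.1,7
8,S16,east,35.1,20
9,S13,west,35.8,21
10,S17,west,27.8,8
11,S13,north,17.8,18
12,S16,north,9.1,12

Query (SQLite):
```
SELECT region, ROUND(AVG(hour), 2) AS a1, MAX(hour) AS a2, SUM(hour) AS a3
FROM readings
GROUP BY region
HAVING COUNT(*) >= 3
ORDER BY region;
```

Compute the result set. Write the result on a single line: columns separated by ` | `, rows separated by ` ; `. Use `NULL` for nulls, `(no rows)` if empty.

east | 12.33 | 20 | 37 ; north | 10.33 | 18 | 31 ; west | 12.2 | 21 | 61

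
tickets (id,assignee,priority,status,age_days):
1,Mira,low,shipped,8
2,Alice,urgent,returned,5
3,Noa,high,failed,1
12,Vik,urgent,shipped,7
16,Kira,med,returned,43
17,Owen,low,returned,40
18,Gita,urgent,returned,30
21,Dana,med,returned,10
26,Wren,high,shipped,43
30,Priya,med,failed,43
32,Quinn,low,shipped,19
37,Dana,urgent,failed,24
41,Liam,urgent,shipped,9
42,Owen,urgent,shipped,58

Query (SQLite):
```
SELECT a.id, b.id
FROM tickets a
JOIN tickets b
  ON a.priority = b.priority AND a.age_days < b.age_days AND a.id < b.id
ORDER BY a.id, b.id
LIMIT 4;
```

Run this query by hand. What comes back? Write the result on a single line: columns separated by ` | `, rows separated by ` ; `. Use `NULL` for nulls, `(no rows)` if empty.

1 | 17 ; 1 | 32 ; 2 | 12 ; 2 | 18

Pairs (a,b) with same priority, a.age_days < b.age_days, a.id < b.id.
priority groups: high:{3,26} low:{1,17,32} med:{16,21,30} urgent:{2,12,18,37,41,42}
Ordered by (a.id, b.id); first 4.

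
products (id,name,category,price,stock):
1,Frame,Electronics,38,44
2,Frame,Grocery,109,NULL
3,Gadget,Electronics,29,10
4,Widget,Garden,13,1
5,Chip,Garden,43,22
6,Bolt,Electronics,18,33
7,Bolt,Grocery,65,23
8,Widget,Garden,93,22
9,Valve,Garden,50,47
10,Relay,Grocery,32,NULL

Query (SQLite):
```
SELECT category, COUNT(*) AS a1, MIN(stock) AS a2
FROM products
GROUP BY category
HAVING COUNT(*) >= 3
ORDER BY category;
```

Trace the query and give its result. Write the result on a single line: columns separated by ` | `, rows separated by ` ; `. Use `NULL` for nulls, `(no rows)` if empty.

Group products by category.
Per group compute: COUNT(*), MIN(stock).
HAVING: drop groups with fewer than 3 rows.
  Electronics: ids {1, 3, 6} → COUNT(*)=3, MIN(stock)=10
  Garden: ids {4, 5, 8, 9} → COUNT(*)=4, MIN(stock)=1
  Grocery: ids {2, 7, 10} → COUNT(*)=3, MIN(stock)=23

Electronics | 3 | 10 ; Garden | 4 | 1 ; Grocery | 3 | 23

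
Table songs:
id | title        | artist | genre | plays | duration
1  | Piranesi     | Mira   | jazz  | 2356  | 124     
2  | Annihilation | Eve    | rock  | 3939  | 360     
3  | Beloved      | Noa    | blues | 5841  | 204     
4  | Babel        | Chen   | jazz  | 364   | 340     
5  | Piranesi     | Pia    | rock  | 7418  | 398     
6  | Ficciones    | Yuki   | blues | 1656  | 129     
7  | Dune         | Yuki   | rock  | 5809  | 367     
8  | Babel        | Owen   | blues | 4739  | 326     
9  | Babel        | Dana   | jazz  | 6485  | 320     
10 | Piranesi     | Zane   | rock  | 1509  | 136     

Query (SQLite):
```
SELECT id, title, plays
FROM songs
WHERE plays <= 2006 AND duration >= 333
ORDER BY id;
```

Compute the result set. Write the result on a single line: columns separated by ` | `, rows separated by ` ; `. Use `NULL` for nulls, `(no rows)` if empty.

plays <= 2006: ids {4, 6, 10}
duration >= 333: ids {2, 4, 5, 7}
Combine with AND.

4 | Babel | 364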